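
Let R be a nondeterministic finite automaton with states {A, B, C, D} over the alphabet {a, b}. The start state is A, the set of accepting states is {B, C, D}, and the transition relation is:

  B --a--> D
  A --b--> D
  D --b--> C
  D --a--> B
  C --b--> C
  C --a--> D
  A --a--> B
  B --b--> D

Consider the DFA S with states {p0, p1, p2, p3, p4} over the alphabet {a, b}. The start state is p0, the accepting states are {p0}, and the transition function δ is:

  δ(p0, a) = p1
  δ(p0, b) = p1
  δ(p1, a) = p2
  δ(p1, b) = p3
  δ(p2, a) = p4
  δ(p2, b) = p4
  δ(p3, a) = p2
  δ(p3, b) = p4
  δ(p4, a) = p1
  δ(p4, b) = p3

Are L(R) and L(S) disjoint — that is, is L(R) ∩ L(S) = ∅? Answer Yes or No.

Exploring the product automaton R × S from the start pair (A, p0), following both machines on each input symbol, reaches 10 state pairs: (A, p0), (B, p1), (D, p1), (D, p2), (D, p3), (B, p2), (C, p3), (B, p4), (C, p4), (D, p4).
R accepts in {B, C, D} and S accepts in {p0}; no reachable pair has both components accepting, so no string drives both machines to acceptance simultaneously and L(R) ∩ L(S) = ∅.
So no string is accepted by both, and the intersection is empty.

Yes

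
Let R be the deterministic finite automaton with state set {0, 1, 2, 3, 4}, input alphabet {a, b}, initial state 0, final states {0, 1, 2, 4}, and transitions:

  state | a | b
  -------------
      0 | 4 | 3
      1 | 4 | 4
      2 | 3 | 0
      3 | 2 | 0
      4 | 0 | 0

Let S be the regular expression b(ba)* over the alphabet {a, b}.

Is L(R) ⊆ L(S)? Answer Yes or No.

The empty string ε is in L(R) but not in L(S).
So L(R) ⊄ L(S).

No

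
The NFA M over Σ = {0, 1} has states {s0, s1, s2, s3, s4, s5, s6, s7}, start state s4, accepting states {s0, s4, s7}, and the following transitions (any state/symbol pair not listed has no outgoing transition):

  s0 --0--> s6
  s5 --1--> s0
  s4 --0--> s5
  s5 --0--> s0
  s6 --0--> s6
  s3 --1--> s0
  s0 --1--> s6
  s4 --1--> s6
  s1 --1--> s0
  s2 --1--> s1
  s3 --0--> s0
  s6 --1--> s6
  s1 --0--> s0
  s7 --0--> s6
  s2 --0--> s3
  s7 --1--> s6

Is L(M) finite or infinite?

The useful states (reachable from s4 and able to reach an accepting state) are {s0, s4, s5}.
Restricted to these states the transition graph has no cycle, so every accepting path has bounded length and L is finite.

finite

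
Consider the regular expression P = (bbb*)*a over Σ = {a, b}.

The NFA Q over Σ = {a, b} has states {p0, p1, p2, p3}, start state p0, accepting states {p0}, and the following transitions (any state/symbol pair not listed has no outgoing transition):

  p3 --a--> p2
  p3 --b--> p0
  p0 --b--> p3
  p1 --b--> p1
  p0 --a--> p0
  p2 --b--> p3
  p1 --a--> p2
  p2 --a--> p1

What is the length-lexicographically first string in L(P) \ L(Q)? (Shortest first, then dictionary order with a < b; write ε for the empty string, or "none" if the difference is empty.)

bbba

The string bbba is accepted by P but not by Q.
No shorter string lies in the difference, and bbba is the lexicographically first length-4 string in L(P) \ L(Q).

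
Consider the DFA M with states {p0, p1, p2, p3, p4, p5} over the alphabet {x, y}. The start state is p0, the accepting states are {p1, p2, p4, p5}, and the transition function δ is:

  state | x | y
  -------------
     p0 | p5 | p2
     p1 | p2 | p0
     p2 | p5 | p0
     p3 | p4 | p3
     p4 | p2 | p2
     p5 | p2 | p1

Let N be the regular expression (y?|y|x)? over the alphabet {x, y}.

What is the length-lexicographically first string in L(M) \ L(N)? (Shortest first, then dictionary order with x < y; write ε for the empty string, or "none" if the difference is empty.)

xx

The string xx is accepted by M but not by N.
No shorter string lies in the difference, and xx is the lexicographically first length-2 string in L(M) \ L(N).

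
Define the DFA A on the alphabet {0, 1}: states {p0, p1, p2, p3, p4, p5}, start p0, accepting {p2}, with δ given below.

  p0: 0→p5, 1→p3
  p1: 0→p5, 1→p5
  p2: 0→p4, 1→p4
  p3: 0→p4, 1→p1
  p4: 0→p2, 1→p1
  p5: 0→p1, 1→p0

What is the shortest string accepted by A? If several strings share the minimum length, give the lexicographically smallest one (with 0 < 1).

100

A breadth-first search from p0 reaches an accepting state first via the path p0 → p3 → p4 → p2 on input 100.
No string of length < 3 is accepted (BFS exhausts all shorter strings without reaching an accepting state), and 100 is the lexicographically least accepting string of length 3.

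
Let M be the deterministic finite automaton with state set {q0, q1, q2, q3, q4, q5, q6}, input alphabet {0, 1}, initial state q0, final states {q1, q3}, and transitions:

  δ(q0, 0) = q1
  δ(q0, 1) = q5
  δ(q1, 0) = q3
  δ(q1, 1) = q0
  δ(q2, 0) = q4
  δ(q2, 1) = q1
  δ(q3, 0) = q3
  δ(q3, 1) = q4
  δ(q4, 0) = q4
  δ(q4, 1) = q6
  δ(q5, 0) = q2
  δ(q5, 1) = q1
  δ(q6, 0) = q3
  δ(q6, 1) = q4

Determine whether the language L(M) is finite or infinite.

State q0 is reachable from the start and can reach an accepting state, and it lies on the cycle q0 → q1 → q0.
Traversing that cycle any number of times yields accepted strings of unbounded length, so the language is infinite.

infinite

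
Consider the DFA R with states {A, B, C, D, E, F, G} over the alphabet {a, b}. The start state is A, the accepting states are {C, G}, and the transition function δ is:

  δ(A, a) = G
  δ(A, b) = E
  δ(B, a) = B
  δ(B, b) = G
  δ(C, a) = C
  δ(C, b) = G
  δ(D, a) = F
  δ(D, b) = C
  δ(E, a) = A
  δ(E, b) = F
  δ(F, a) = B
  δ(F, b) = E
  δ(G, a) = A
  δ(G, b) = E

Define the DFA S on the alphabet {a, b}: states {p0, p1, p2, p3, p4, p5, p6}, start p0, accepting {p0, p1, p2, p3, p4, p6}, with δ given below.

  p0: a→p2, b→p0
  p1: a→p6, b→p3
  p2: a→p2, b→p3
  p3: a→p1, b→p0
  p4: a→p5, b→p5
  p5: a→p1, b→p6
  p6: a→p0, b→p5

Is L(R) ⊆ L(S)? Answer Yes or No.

Yes

Exploring the product automaton R × S from the start pair (A, p0), following both machines on each input symbol, reaches 14 state pairs: (A, p0), (G, p2), (E, p0), (A, p2), (E, p3), (F, p0), (A, p1), (B, p2), (G, p6), (G, p3), (E, p5), (F, p6), (B, p0), (G, p0).
R accepts in {C, G} and S accepts in {p0, p1, p2, p3, p4, p6}. The reachable pairs whose R-component is accepting are (G, p2), (G, p6), (G, p3), (G, p0); in each of them the S-component is accepting too, so the product for L(R) \ L(S) (R-component accepting, S-component rejecting) has no reachable accepting pair and the difference is empty.
Hence every string in L(R) is also in L(S).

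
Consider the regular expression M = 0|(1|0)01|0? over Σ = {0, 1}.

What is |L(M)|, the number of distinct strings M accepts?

4

The expression has no Kleene star, so L(M) is finite. Expanding the alternatives gives {ε, 0, 001, 101}.
That is 1 of length 0, 1 of length 1, 2 of length 3: 4 strings in all.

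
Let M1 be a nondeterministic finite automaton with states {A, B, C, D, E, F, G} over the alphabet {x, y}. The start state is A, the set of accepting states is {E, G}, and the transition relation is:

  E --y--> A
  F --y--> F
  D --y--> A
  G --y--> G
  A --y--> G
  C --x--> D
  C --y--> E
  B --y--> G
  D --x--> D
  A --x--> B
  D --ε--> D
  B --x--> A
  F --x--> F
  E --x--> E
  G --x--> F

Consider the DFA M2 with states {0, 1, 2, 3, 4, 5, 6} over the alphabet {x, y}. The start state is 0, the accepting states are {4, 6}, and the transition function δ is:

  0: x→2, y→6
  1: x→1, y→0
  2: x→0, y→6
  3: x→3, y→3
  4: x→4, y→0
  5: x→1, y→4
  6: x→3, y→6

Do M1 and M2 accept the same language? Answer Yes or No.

Exploring the product automaton M1 × M2 from the start pair (A, 0), following both machines on each input symbol, reaches 4 state pairs: (A, 0), (B, 2), (G, 6), (F, 3).
M1 accepts in {E, G} and M2 accepts in {4, 6}. In every reachable pair the two components are either both accepting — (G, 6) — or both non-accepting, so no string is accepted by exactly one of the machines: L(M1) \ L(M2) and L(M2) \ L(M1) are both empty.
Hence every string is accepted by M1 iff it is accepted by M2, and the two languages coincide.

Yes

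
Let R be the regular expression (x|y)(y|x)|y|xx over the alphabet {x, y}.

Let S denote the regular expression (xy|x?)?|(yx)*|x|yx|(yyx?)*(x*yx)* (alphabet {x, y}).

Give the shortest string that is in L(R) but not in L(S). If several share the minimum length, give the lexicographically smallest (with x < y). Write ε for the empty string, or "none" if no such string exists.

The string y is accepted by R but not by S.
No shorter string lies in the difference, and y is the lexicographically first length-1 string in L(R) \ L(S).

y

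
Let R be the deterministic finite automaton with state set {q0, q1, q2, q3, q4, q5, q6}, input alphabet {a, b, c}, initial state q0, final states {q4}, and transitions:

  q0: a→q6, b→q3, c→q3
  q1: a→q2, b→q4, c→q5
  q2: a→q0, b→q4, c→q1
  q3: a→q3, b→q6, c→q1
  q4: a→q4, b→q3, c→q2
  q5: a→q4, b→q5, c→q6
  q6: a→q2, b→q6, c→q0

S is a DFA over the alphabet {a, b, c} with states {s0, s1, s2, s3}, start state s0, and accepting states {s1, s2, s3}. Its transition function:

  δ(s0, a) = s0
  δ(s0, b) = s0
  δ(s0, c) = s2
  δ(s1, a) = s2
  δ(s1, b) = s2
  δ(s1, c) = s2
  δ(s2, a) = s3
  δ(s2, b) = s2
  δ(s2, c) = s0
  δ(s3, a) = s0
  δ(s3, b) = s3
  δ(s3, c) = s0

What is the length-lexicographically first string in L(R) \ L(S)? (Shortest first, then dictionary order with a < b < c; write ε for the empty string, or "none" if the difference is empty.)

The string aab is accepted by R but not by S.
No shorter string lies in the difference, and aab is the lexicographically first length-3 string in L(R) \ L(S).

aab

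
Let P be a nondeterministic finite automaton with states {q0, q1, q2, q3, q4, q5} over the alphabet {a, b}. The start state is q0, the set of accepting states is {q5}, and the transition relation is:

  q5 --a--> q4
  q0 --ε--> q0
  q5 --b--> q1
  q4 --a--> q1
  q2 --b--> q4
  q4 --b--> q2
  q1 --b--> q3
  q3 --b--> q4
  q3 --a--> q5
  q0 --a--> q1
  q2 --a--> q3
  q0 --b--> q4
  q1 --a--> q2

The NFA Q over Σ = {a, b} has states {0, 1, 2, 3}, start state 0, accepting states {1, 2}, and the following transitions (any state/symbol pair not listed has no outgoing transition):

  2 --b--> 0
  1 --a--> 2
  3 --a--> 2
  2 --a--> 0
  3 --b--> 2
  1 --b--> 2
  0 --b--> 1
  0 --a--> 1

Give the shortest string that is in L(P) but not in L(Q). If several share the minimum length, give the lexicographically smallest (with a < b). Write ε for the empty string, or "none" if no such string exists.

The string aba is accepted by P but not by Q.
No shorter string lies in the difference, and aba is the lexicographically first length-3 string in L(P) \ L(Q).

aba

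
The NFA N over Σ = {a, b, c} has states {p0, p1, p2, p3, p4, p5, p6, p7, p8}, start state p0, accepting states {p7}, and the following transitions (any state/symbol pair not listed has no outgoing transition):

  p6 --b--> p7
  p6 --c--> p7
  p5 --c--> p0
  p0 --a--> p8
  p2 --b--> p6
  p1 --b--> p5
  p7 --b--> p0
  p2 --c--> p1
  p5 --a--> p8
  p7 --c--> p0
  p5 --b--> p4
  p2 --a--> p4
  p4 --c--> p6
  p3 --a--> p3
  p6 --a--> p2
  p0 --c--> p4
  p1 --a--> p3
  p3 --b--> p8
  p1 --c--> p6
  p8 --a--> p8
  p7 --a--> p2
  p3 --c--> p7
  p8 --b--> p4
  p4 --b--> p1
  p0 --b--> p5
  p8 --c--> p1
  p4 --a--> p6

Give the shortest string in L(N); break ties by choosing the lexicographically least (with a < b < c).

A breadth-first search from p0 reaches an accepting state first via the path p0 → p4 → p6 → p7 on input cab.
No string of length < 3 is accepted (BFS exhausts all shorter strings without reaching an accepting state), and cab is the lexicographically least accepting string of length 3.

cab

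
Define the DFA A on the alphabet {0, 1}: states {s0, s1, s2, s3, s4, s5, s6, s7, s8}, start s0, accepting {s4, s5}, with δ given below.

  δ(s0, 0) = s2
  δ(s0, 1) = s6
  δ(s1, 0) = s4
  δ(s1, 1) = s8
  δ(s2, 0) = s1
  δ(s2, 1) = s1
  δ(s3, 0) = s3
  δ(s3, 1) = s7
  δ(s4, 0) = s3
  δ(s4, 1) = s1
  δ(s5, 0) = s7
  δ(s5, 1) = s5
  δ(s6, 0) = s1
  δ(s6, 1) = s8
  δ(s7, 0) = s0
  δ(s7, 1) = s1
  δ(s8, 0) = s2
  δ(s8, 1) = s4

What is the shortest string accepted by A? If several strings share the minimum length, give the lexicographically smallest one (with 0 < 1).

A breadth-first search from s0 reaches an accepting state first via the path s0 → s2 → s1 → s4 on input 000.
No string of length < 3 is accepted (BFS exhausts all shorter strings without reaching an accepting state), and 000 is the lexicographically least accepting string of length 3.

000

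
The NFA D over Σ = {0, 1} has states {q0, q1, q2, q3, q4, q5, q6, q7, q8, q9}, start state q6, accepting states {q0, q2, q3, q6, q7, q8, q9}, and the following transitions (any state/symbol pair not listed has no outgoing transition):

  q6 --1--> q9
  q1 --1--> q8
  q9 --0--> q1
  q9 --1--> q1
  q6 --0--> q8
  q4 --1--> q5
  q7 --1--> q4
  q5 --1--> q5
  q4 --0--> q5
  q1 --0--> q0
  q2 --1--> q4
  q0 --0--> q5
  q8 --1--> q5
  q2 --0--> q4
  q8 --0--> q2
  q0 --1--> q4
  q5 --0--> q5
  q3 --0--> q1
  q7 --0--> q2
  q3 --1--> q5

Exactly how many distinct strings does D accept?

10

The useful subgraph on states {q0, q1, q2, q6, q8, q9} is acyclic, so L(D) is finite; the longest accepting path visits 5 useful states, giving maximum string length 4.
Counting accepting paths from q6 by length: 1 of length 0, 2 of length 1, 1 of length 2, 4 of length 3, 2 of length 4. Total 10.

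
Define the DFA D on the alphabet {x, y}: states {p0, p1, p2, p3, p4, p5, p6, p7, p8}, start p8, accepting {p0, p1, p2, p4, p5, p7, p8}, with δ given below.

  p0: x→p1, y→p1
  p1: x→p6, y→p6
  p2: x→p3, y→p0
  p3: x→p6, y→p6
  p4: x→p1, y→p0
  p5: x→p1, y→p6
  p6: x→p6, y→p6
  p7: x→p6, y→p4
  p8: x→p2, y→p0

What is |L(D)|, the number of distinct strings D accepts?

8

The useful subgraph on states {p0, p1, p2, p8} is acyclic, so L(D) is finite; the longest accepting path visits 4 useful states, giving maximum string length 3.
Counting accepting paths from p8 by length: 1 of length 0, 2 of length 1, 3 of length 2, 2 of length 3. Total 8.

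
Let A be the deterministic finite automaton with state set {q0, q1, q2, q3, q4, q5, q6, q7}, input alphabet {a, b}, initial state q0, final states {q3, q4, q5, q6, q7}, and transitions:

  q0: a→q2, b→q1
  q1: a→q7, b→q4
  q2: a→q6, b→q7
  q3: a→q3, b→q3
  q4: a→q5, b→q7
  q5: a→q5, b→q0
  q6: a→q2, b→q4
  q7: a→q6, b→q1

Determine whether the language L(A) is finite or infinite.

State q0 is reachable from the start and can reach an accepting state, and it lies on the cycle q0 → q1 → q4 → q5 → q0.
Traversing that cycle any number of times yields accepted strings of unbounded length, so the language is infinite.

infinite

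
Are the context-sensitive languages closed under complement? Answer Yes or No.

The context-sensitive languages are exactly NSPACE(n), and by the Immerman–Szelepcsényi theorem nondeterministic space classes (from log n up) are closed under complement.
So the context-sensitive languages are closed under complement.

Yes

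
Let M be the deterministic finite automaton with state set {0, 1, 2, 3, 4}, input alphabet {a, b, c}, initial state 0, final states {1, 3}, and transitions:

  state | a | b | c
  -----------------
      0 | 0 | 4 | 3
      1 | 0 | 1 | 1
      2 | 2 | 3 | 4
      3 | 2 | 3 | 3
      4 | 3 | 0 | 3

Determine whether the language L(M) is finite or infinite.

infinite

State 0 is reachable from the start and can reach an accepting state, and it lies on the cycle 0 → 0.
Traversing that cycle any number of times yields accepted strings of unbounded length, so the language is infinite.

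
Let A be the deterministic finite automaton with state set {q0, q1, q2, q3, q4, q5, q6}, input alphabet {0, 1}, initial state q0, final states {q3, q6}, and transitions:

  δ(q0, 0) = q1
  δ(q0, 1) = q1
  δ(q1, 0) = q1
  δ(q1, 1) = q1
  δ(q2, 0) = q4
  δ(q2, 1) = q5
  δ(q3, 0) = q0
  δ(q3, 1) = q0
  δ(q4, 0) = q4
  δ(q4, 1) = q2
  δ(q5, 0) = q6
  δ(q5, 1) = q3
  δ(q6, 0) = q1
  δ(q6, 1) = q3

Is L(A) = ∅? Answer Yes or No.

The states reachable from the start state are {q0, q1}.
None of the accepting states {q3, q6} is reachable, so no string is accepted and L(A) = ∅.

Yes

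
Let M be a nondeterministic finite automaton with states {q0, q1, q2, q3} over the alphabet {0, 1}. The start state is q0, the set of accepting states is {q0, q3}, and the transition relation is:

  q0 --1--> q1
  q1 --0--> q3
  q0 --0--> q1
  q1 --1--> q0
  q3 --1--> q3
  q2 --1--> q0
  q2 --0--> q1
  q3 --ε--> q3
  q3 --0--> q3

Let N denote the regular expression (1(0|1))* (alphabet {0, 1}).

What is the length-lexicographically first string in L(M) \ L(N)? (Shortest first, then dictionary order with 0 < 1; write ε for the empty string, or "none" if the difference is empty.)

The string 00 is accepted by M but not by N.
No shorter string lies in the difference, and 00 is the lexicographically first length-2 string in L(M) \ L(N).

00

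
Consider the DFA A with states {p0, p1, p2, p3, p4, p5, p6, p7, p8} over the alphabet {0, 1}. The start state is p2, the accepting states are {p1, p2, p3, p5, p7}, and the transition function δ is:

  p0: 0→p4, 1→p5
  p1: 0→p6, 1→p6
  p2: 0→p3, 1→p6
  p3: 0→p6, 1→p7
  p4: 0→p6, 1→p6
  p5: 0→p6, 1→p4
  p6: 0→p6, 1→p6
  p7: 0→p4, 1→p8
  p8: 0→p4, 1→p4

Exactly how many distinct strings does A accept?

The useful subgraph on states {p2, p3, p7} is acyclic, so L(A) is finite; the longest accepting path visits 3 useful states, giving maximum string length 2.
Counting accepting paths from p2 by length: 1 of length 0, 1 of length 1, 1 of length 2. Total 3.

3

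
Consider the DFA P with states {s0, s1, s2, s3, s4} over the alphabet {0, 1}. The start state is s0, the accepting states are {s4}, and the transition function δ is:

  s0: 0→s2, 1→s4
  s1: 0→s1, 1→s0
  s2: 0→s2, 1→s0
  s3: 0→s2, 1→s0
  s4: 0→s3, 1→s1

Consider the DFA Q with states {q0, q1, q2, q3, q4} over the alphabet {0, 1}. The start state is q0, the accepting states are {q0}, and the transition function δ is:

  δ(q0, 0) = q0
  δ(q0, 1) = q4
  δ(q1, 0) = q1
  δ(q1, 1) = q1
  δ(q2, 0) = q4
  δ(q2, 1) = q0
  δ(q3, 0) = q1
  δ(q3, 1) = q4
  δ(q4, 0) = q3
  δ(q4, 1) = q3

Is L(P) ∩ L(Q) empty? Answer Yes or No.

Exploring the product automaton P × Q from the start pair (s0, q0), following both machines on each input symbol, reaches 15 state pairs: (s0, q0), (s2, q0), (s4, q4), (s0, q4), (s3, q3), (s1, q3), (s2, q3), (s4, q3), (s2, q1), (s1, q1), (s3, q1), (s1, q4), (s0, q1), (s0, q3), (s4, q1).
P accepts in {s4} and Q accepts in {q0}; no reachable pair has both components accepting, so no string drives both machines to acceptance simultaneously and L(P) ∩ L(Q) = ∅.
So no string is accepted by both, and the intersection is empty.

Yes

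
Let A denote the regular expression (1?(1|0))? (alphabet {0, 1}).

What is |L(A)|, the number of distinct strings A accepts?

5

The expression has no Kleene star, so L(A) is finite. Expanding the alternatives gives {ε, 0, 1, 10, 11}.
That is 1 of length 0, 2 of length 1, 2 of length 2: 5 strings in all.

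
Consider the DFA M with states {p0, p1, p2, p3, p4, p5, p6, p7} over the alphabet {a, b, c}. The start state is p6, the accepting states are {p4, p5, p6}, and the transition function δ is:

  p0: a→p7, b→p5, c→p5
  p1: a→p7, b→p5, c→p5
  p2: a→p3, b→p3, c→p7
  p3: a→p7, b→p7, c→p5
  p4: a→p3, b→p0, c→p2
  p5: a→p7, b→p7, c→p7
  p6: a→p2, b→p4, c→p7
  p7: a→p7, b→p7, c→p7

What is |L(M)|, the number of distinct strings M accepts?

9

The useful subgraph on states {p0, p2, p3, p4, p5, p6} is acyclic, so L(M) is finite; the longest accepting path visits 5 useful states, giving maximum string length 4.
Counting accepting paths from p6 by length: 1 of length 0, 1 of length 1, 5 of length 3, 2 of length 4. Total 9.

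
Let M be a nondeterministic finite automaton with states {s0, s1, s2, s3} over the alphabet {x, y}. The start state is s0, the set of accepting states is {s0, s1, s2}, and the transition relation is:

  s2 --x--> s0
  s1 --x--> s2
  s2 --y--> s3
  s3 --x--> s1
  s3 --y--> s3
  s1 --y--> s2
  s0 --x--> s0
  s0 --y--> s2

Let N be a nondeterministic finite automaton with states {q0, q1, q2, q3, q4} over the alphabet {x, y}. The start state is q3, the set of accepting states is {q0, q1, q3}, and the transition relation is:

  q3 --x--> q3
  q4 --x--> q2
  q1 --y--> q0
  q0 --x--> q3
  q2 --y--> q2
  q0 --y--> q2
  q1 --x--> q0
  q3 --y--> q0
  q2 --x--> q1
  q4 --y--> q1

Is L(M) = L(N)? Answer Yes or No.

Yes

Exploring the product automaton M × N from the start pair (s0, q3), following both machines on each input symbol, reaches 4 state pairs: (s0, q3), (s2, q0), (s3, q2), (s1, q1).
M accepts in {s0, s1, s2} and N accepts in {q0, q1, q3}. In every reachable pair the two components are either both accepting — (s0, q3), (s2, q0), (s1, q1) — or both non-accepting, so no string is accepted by exactly one of the machines: L(M) \ L(N) and L(N) \ L(M) are both empty.
Hence every string is accepted by M iff it is accepted by N, and the two languages coincide.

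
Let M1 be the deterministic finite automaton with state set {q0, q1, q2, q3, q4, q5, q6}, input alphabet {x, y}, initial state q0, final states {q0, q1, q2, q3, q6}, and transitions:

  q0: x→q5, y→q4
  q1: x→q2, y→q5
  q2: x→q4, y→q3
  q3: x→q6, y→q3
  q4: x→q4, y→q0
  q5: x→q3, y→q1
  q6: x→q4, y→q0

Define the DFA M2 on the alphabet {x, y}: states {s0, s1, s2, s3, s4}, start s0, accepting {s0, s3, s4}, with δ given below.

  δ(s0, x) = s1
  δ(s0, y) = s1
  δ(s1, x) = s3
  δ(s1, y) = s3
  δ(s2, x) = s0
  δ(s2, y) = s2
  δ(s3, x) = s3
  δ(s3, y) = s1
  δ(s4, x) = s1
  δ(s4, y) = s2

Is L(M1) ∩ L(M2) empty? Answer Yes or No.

The empty string ε is accepted by both M1 and M2.
Hence L(M1) ∩ L(M2) ≠ ∅.

No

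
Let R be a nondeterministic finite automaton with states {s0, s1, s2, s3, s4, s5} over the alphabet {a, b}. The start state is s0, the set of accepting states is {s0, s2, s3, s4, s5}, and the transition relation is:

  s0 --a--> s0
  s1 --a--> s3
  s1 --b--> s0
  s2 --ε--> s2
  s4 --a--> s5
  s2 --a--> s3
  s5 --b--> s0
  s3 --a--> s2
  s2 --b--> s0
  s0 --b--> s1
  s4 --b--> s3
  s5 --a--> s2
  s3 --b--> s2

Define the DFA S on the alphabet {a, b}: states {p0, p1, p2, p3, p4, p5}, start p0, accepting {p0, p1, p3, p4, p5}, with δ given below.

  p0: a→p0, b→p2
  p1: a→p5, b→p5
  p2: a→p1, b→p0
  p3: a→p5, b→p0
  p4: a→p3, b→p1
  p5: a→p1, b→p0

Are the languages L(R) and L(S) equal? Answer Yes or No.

Yes

Exploring the product automaton R × S from the start pair (s0, p0), following both machines on each input symbol, reaches 4 state pairs: (s0, p0), (s1, p2), (s3, p1), (s2, p5).
R accepts in {s0, s2, s3, s4, s5} and S accepts in {p0, p1, p3, p4, p5}. In every reachable pair the two components are either both accepting — (s0, p0), (s3, p1), (s2, p5) — or both non-accepting, so no string is accepted by exactly one of the machines: L(R) \ L(S) and L(S) \ L(R) are both empty.
Hence every string is accepted by R iff it is accepted by S, and the two languages coincide.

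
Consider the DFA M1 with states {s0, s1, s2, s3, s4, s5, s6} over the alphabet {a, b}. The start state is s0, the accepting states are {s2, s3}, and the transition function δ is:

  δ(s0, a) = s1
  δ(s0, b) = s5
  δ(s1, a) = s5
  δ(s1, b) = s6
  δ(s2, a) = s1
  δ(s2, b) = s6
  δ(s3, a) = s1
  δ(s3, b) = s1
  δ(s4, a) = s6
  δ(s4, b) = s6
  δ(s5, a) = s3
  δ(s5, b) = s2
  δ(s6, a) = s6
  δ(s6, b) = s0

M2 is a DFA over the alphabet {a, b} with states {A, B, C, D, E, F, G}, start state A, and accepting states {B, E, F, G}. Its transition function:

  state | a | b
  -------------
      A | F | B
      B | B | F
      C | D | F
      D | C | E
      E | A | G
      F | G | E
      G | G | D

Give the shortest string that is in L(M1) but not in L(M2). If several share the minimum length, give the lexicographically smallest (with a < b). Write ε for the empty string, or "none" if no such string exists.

The string aab is accepted by M1 but not by M2.
No shorter string lies in the difference, and aab is the lexicographically first length-3 string in L(M1) \ L(M2).

aab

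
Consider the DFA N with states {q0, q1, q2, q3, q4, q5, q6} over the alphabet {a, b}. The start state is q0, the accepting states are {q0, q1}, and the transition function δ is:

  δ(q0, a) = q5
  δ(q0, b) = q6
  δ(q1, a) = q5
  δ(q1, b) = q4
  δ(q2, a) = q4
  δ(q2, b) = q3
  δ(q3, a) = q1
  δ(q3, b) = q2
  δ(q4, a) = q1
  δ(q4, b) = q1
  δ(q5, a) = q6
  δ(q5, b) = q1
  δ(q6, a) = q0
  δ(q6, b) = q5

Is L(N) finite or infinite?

State q1 is reachable from the start and can reach an accepting state, and it lies on the cycle q1 → q4 → q1.
Traversing that cycle any number of times yields accepted strings of unbounded length, so the language is infinite.

infinite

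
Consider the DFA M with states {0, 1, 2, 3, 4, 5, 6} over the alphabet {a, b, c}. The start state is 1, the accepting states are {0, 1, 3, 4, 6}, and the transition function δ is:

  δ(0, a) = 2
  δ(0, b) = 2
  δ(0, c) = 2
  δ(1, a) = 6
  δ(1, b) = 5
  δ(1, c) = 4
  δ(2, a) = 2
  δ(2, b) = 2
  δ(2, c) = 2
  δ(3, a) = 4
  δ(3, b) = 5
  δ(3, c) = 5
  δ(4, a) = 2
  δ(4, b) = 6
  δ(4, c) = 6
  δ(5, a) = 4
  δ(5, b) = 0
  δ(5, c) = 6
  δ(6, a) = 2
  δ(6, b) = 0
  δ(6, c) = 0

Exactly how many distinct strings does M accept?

The useful subgraph on states {0, 1, 4, 5, 6} is acyclic, so L(M) is finite; the longest accepting path visits 5 useful states, giving maximum string length 4.
Counting accepting paths from 1 by length: 1 of length 0, 2 of length 1, 7 of length 2, 8 of length 3, 4 of length 4. Total 22.

22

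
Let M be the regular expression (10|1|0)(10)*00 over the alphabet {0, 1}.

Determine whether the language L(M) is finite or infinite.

infinite

The expression contains a Kleene star applied to a subexpression that matches at least one nonempty string, so it matches strings of unbounded length.
Hence L(M) is infinite.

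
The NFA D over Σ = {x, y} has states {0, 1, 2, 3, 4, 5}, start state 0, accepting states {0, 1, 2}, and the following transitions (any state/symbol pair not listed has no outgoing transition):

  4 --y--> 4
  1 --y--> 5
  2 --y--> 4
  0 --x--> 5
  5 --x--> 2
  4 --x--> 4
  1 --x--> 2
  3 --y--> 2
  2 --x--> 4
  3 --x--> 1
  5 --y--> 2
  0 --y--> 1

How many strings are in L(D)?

The useful subgraph on states {0, 1, 2, 5} is acyclic, so L(D) is finite; the longest accepting path visits 4 useful states, giving maximum string length 3.
Counting accepting paths from 0 by length: 1 of length 0, 1 of length 1, 3 of length 2, 2 of length 3. Total 7.

7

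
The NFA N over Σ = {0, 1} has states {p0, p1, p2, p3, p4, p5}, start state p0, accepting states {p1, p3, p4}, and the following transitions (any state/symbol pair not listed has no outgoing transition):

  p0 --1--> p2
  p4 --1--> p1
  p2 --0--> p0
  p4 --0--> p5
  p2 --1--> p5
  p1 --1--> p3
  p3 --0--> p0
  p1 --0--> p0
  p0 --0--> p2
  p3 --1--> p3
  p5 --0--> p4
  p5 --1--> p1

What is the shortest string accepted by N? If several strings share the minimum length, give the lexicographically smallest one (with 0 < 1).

010

A breadth-first search from p0 reaches an accepting state first via the path p0 → p2 → p5 → p4 on input 010.
No string of length < 3 is accepted (BFS exhausts all shorter strings without reaching an accepting state), and 010 is the lexicographically least accepting string of length 3.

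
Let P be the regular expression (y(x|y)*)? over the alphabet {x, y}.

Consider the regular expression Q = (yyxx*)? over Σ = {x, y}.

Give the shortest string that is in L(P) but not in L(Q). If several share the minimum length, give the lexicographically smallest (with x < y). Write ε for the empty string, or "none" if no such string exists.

The string y is accepted by P but not by Q.
No shorter string lies in the difference, and y is the lexicographically first length-1 string in L(P) \ L(Q).

y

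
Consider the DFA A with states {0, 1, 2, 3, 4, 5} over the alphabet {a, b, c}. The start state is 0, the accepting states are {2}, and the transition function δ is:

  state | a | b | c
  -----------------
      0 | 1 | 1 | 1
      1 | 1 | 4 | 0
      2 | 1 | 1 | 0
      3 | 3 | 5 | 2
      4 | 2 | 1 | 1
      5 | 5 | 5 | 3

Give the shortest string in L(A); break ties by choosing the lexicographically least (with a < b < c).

aba

A breadth-first search from 0 reaches an accepting state first via the path 0 → 1 → 4 → 2 on input aba.
No string of length < 3 is accepted (BFS exhausts all shorter strings without reaching an accepting state), and aba is the lexicographically least accepting string of length 3.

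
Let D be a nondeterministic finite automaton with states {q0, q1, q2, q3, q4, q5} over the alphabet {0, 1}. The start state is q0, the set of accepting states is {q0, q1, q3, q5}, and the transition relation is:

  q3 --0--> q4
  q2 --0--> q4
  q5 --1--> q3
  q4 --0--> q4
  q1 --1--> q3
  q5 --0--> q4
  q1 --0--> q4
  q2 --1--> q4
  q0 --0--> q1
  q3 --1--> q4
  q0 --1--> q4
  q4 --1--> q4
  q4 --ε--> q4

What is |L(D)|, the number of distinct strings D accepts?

The useful subgraph on states {q0, q1, q3} is acyclic, so L(D) is finite; the longest accepting path visits 3 useful states, giving maximum string length 2.
Counting accepting paths from q0 by length: 1 of length 0, 1 of length 1, 1 of length 2. Total 3.

3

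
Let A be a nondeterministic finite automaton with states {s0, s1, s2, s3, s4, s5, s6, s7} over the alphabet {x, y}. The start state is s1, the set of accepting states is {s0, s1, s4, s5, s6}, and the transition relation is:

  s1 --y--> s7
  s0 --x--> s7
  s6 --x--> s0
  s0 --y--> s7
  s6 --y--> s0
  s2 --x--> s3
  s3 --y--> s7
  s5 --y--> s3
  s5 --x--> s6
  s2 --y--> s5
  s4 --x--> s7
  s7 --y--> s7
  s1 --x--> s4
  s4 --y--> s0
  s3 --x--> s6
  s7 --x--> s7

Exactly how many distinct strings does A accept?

3

The useful subgraph on states {s0, s1, s4} is acyclic, so L(A) is finite; the longest accepting path visits 3 useful states, giving maximum string length 2.
Counting accepting paths from s1 by length: 1 of length 0, 1 of length 1, 1 of length 2. Total 3.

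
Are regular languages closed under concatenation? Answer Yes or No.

If R₁ and R₂ are regular expressions for the two languages then R₁R₂ denotes L₁L₂; on automata, add ε-moves from every accepting state of an NFA for L₁ to the start state of an NFA for L₂ and keep only the second machine's accepting states.
So the regular languages are closed under concatenation.

Yes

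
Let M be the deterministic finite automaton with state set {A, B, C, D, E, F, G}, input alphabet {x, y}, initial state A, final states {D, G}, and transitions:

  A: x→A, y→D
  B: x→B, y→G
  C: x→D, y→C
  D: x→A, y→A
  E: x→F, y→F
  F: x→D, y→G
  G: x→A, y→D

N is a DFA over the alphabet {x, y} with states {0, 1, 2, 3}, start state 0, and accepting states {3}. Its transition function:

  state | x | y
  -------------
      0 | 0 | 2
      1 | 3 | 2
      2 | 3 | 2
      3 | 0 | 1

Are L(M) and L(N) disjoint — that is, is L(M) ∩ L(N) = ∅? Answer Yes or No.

Exploring the product automaton M × N from the start pair (A, 0), following both machines on each input symbol, reaches 5 state pairs: (A, 0), (D, 2), (A, 3), (A, 2), (D, 1).
M accepts in {D, G} and N accepts in {3}; no reachable pair has both components accepting, so no string drives both machines to acceptance simultaneously and L(M) ∩ L(N) = ∅.
So no string is accepted by both, and the intersection is empty.

Yes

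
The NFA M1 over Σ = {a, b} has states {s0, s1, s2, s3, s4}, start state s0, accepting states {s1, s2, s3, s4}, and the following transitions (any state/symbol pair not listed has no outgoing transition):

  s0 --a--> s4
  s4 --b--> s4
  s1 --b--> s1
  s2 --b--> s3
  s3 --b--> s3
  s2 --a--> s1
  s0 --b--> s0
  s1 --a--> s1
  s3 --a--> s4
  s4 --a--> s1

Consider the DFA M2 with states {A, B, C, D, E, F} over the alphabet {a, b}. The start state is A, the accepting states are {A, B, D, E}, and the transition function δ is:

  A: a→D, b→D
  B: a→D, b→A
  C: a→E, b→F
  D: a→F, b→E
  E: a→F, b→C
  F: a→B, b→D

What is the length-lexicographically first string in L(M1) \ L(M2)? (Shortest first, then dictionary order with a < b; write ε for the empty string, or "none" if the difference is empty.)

The string aa is accepted by M1 but not by M2.
No shorter string lies in the difference, and aa is the lexicographically first length-2 string in L(M1) \ L(M2).

aa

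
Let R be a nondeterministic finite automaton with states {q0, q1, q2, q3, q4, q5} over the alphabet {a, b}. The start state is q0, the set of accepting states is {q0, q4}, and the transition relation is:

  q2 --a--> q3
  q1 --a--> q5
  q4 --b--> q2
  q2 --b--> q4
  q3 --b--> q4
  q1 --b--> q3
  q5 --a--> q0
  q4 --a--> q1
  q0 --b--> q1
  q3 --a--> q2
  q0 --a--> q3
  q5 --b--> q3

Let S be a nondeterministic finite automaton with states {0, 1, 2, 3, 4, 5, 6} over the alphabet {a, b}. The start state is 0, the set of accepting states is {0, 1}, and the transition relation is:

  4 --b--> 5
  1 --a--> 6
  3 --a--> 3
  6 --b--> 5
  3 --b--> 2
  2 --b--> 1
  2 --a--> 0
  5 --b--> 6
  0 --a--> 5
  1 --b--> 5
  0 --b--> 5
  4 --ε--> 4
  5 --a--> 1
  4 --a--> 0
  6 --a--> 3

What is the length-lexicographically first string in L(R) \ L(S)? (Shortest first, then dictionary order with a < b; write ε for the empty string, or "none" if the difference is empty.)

ab

The string ab is accepted by R but not by S.
No shorter string lies in the difference, and ab is the lexicographically first length-2 string in L(R) \ L(S).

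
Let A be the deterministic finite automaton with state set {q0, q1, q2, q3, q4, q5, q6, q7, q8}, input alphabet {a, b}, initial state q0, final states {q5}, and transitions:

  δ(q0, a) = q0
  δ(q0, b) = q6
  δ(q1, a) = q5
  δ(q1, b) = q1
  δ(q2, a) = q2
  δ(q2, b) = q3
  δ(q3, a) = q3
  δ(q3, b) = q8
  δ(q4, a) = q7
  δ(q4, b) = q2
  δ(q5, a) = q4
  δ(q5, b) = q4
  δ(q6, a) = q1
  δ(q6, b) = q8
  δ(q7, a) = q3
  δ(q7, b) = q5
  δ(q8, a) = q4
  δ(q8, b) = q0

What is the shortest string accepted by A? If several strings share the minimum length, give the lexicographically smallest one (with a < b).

baa

A breadth-first search from q0 reaches an accepting state first via the path q0 → q6 → q1 → q5 on input baa.
No string of length < 3 is accepted (BFS exhausts all shorter strings without reaching an accepting state), and baa is the lexicographically least accepting string of length 3.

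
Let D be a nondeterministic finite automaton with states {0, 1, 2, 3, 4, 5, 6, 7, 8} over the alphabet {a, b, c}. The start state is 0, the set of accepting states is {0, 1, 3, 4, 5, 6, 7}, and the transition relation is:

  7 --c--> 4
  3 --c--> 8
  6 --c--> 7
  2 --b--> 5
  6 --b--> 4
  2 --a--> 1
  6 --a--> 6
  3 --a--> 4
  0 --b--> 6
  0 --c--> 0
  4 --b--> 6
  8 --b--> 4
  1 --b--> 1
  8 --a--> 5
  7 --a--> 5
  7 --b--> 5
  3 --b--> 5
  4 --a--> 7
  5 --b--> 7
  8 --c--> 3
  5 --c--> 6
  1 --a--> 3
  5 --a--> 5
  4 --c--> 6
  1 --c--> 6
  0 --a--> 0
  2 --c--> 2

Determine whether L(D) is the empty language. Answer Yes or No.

The empty string ε is accepted: the run 0 ends in the accepting state 0.
Since at least one string is accepted, L(D) is not empty.

No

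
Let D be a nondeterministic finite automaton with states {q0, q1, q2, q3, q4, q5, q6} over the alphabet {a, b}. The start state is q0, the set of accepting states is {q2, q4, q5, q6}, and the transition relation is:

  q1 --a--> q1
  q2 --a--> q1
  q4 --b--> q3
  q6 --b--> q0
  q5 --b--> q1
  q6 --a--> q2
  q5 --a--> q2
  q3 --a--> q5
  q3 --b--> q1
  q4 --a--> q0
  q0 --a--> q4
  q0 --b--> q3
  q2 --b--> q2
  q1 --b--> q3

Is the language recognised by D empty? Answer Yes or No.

The string a is accepted: the run q0 → q4 ends in the accepting state q4.
Since at least one string is accepted, L(D) is not empty.

No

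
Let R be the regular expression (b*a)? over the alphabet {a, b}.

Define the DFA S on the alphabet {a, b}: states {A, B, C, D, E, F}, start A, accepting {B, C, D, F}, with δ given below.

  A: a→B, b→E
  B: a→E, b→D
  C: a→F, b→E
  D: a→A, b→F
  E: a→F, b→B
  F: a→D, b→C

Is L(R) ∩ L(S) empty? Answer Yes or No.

The string a is accepted by both R and S.
Hence L(R) ∩ L(S) ≠ ∅.

No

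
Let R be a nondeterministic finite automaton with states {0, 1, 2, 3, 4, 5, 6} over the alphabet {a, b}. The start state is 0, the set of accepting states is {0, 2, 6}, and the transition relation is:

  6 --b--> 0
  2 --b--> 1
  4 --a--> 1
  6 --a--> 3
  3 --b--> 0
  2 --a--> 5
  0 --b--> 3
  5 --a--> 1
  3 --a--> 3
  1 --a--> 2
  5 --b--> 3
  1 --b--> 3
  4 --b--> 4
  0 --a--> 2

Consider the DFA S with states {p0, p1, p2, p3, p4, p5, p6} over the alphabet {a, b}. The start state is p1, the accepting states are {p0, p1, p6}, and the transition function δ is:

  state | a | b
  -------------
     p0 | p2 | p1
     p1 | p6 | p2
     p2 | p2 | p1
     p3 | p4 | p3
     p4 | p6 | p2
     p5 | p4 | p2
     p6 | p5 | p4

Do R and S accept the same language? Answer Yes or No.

Exploring the product automaton R × S from the start pair (0, p1), following both machines on each input symbol, reaches 5 state pairs: (0, p1), (2, p6), (3, p2), (5, p5), (1, p4).
R accepts in {0, 2, 6} and S accepts in {p0, p1, p6}. In every reachable pair the two components are either both accepting — (0, p1), (2, p6) — or both non-accepting, so no string is accepted by exactly one of the machines: L(R) \ L(S) and L(S) \ L(R) are both empty.
Hence every string is accepted by R iff it is accepted by S, and the two languages coincide.

Yes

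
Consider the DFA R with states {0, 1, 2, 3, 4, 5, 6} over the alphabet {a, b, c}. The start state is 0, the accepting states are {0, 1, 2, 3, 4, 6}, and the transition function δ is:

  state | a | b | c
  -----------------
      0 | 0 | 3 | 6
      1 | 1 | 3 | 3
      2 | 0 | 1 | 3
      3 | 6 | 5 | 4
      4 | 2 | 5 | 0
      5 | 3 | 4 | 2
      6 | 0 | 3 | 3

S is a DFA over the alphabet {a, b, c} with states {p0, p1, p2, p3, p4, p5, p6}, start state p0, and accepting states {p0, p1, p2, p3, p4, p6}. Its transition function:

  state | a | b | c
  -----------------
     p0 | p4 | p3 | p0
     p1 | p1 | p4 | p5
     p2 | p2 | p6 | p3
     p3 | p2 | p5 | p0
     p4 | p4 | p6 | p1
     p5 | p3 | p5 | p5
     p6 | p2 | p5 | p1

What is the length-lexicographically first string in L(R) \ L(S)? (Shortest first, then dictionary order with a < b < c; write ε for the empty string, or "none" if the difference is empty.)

acc

The string acc is accepted by R but not by S.
No shorter string lies in the difference, and acc is the lexicographically first length-3 string in L(R) \ L(S).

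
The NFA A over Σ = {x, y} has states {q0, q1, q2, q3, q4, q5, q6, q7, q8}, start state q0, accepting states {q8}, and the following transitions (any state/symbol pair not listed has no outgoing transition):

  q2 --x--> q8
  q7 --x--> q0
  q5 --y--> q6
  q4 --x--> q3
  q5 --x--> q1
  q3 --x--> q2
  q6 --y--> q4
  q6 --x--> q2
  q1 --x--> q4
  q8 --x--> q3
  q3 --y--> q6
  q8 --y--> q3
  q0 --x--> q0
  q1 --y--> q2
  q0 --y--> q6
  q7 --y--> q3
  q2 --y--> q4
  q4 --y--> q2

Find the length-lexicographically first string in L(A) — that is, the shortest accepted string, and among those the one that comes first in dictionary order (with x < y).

A breadth-first search from q0 reaches an accepting state first via the path q0 → q6 → q2 → q8 on input yxx.
No string of length < 3 is accepted (BFS exhausts all shorter strings without reaching an accepting state), and yxx is the lexicographically least accepting string of length 3.

yxx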